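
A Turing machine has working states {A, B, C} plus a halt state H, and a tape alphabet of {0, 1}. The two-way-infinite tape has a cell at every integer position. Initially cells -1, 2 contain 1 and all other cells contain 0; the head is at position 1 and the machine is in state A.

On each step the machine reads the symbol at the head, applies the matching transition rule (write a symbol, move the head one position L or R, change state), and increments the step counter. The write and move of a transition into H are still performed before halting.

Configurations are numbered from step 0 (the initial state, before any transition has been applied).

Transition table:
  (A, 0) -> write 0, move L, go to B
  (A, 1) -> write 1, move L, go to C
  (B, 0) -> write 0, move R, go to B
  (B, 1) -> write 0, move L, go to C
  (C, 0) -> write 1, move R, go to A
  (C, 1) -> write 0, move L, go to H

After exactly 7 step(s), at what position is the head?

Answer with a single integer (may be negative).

Step 1: in state A at pos 1, read 0 -> (A,0)->write 0,move L,goto B. Now: state=B, head=0, tape[-2..3]=010010 (head:   ^)
Step 2: in state B at pos 0, read 0 -> (B,0)->write 0,move R,goto B. Now: state=B, head=1, tape[-2..3]=010010 (head:    ^)
Step 3: in state B at pos 1, read 0 -> (B,0)->write 0,move R,goto B. Now: state=B, head=2, tape[-2..3]=010010 (head:     ^)
Step 4: in state B at pos 2, read 1 -> (B,1)->write 0,move L,goto C. Now: state=C, head=1, tape[-2..3]=010000 (head:    ^)
Step 5: in state C at pos 1, read 0 -> (C,0)->write 1,move R,goto A. Now: state=A, head=2, tape[-2..3]=010100 (head:     ^)
Step 6: in state A at pos 2, read 0 -> (A,0)->write 0,move L,goto B. Now: state=B, head=1, tape[-2..3]=010100 (head:    ^)
Step 7: in state B at pos 1, read 1 -> (B,1)->write 0,move L,goto C. Now: state=C, head=0, tape[-2..3]=010000 (head:   ^)

Answer: 0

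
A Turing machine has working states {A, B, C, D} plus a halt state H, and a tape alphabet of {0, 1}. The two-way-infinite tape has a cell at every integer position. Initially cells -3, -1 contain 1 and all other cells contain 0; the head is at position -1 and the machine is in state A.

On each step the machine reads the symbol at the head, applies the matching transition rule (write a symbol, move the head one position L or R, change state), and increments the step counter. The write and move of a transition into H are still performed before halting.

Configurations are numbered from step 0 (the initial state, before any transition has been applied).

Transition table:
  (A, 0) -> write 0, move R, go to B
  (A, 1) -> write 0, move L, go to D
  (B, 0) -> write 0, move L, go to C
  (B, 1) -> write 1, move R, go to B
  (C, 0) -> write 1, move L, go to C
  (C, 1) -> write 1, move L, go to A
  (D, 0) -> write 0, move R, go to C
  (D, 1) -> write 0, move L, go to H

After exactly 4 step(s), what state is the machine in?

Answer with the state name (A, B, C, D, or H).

Step 1: in state A at pos -1, read 1 -> (A,1)->write 0,move L,goto D. Now: state=D, head=-2, tape[-4..0]=01000 (head:   ^)
Step 2: in state D at pos -2, read 0 -> (D,0)->write 0,move R,goto C. Now: state=C, head=-1, tape[-4..0]=01000 (head:    ^)
Step 3: in state C at pos -1, read 0 -> (C,0)->write 1,move L,goto C. Now: state=C, head=-2, tape[-4..0]=01010 (head:   ^)
Step 4: in state C at pos -2, read 0 -> (C,0)->write 1,move L,goto C. Now: state=C, head=-3, tape[-4..0]=01110 (head:  ^)

Answer: C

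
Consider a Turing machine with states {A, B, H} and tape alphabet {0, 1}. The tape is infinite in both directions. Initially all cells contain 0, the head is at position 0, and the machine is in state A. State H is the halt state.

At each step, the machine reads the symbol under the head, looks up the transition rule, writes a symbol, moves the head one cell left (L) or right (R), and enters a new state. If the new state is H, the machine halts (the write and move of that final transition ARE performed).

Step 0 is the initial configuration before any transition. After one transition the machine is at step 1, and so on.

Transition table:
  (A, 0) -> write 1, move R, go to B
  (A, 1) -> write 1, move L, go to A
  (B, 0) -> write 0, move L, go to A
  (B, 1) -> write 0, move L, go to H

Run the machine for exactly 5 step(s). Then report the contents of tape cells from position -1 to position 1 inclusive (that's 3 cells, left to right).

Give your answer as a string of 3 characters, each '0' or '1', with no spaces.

Step 1: in state A at pos 0, read 0 -> (A,0)->write 1,move R,goto B. Now: state=B, head=1, tape[-1..2]=0100 (head:   ^)
Step 2: in state B at pos 1, read 0 -> (B,0)->write 0,move L,goto A. Now: state=A, head=0, tape[-1..2]=0100 (head:  ^)
Step 3: in state A at pos 0, read 1 -> (A,1)->write 1,move L,goto A. Now: state=A, head=-1, tape[-2..2]=00100 (head:  ^)
Step 4: in state A at pos -1, read 0 -> (A,0)->write 1,move R,goto B. Now: state=B, head=0, tape[-2..2]=01100 (head:   ^)
Step 5: in state B at pos 0, read 1 -> (B,1)->write 0,move L,goto H. Now: state=H, head=-1, tape[-2..2]=01000 (head:  ^)

Answer: 100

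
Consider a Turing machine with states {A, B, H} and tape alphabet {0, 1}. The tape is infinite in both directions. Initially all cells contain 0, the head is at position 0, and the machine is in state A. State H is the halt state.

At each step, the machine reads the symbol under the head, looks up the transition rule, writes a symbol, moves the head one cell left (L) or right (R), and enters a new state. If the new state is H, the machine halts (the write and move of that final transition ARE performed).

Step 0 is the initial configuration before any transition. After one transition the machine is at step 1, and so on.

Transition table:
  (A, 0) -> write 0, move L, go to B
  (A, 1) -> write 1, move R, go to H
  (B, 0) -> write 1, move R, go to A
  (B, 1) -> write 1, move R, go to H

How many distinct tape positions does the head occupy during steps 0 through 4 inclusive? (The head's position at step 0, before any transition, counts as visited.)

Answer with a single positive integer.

Answer: 2

Derivation:
Step 1: in state A at pos 0, read 0 -> (A,0)->write 0,move L,goto B. Now: state=B, head=-1, tape[-2..1]=0000 (head:  ^)
Step 2: in state B at pos -1, read 0 -> (B,0)->write 1,move R,goto A. Now: state=A, head=0, tape[-2..1]=0100 (head:   ^)
Step 3: in state A at pos 0, read 0 -> (A,0)->write 0,move L,goto B. Now: state=B, head=-1, tape[-2..1]=0100 (head:  ^)
Step 4: in state B at pos -1, read 1 -> (B,1)->write 1,move R,goto H. Now: state=H, head=0, tape[-2..1]=0100 (head:   ^)
Head positions at steps 0..4: starting at 0, distinct positions visited = {-1, 0} -> 2 position(s)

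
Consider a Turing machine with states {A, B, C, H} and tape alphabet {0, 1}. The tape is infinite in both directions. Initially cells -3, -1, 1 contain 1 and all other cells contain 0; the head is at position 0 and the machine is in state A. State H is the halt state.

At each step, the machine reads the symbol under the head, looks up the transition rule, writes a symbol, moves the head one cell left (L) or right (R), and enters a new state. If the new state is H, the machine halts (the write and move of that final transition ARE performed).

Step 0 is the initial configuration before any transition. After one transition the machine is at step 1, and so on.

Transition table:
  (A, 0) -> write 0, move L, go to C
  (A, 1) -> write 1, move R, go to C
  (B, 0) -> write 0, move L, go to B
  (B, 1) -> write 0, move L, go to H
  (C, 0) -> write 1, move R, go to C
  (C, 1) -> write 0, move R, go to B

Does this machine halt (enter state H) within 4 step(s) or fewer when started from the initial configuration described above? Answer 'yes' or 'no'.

Step 1: in state A at pos 0, read 0 -> (A,0)->write 0,move L,goto C. Now: state=C, head=-1, tape[-4..2]=0101010 (head:    ^)
Step 2: in state C at pos -1, read 1 -> (C,1)->write 0,move R,goto B. Now: state=B, head=0, tape[-4..2]=0100010 (head:     ^)
Step 3: in state B at pos 0, read 0 -> (B,0)->write 0,move L,goto B. Now: state=B, head=-1, tape[-4..2]=0100010 (head:    ^)
Step 4: in state B at pos -1, read 0 -> (B,0)->write 0,move L,goto B. Now: state=B, head=-2, tape[-4..2]=0100010 (head:   ^)
After 4 step(s): state = B (not H) -> not halted within 4 -> no

Answer: no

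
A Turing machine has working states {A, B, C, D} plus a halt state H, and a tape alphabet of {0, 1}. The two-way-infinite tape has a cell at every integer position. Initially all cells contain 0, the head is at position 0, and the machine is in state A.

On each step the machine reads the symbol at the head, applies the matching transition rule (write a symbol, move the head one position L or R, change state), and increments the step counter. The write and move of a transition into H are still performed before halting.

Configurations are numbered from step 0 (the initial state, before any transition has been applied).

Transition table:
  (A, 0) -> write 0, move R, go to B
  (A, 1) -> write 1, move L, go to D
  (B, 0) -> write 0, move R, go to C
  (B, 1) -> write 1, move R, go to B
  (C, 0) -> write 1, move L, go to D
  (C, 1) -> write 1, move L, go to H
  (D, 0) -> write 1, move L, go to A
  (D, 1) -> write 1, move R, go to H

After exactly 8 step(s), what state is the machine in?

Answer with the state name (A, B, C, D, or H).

Step 1: in state A at pos 0, read 0 -> (A,0)->write 0,move R,goto B. Now: state=B, head=1, tape[-1..2]=0000 (head:   ^)
Step 2: in state B at pos 1, read 0 -> (B,0)->write 0,move R,goto C. Now: state=C, head=2, tape[-1..3]=00000 (head:    ^)
Step 3: in state C at pos 2, read 0 -> (C,0)->write 1,move L,goto D. Now: state=D, head=1, tape[-1..3]=00010 (head:   ^)
Step 4: in state D at pos 1, read 0 -> (D,0)->write 1,move L,goto A. Now: state=A, head=0, tape[-1..3]=00110 (head:  ^)
Step 5: in state A at pos 0, read 0 -> (A,0)->write 0,move R,goto B. Now: state=B, head=1, tape[-1..3]=00110 (head:   ^)
Step 6: in state B at pos 1, read 1 -> (B,1)->write 1,move R,goto B. Now: state=B, head=2, tape[-1..3]=00110 (head:    ^)
Step 7: in state B at pos 2, read 1 -> (B,1)->write 1,move R,goto B. Now: state=B, head=3, tape[-1..4]=001100 (head:     ^)
Step 8: in state B at pos 3, read 0 -> (B,0)->write 0,move R,goto C. Now: state=C, head=4, tape[-1..5]=0011000 (head:      ^)

Answer: C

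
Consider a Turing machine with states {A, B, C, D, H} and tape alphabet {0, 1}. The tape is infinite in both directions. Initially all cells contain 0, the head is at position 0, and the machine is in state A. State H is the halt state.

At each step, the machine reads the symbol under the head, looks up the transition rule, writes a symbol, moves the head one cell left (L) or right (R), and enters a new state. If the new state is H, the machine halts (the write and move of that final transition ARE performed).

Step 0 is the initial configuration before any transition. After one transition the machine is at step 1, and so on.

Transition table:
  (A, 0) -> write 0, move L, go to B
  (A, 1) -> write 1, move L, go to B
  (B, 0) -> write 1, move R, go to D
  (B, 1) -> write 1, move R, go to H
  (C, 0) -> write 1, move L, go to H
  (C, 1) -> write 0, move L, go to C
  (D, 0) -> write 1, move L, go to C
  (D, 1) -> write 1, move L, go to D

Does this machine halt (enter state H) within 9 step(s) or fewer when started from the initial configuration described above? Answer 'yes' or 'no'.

Answer: yes

Derivation:
Step 1: in state A at pos 0, read 0 -> (A,0)->write 0,move L,goto B. Now: state=B, head=-1, tape[-2..1]=0000 (head:  ^)
Step 2: in state B at pos -1, read 0 -> (B,0)->write 1,move R,goto D. Now: state=D, head=0, tape[-2..1]=0100 (head:   ^)
Step 3: in state D at pos 0, read 0 -> (D,0)->write 1,move L,goto C. Now: state=C, head=-1, tape[-2..1]=0110 (head:  ^)
Step 4: in state C at pos -1, read 1 -> (C,1)->write 0,move L,goto C. Now: state=C, head=-2, tape[-3..1]=00010 (head:  ^)
Step 5: in state C at pos -2, read 0 -> (C,0)->write 1,move L,goto H. Now: state=H, head=-3, tape[-4..1]=001010 (head:  ^)
State H reached at step 5; 5 <= 9 -> yes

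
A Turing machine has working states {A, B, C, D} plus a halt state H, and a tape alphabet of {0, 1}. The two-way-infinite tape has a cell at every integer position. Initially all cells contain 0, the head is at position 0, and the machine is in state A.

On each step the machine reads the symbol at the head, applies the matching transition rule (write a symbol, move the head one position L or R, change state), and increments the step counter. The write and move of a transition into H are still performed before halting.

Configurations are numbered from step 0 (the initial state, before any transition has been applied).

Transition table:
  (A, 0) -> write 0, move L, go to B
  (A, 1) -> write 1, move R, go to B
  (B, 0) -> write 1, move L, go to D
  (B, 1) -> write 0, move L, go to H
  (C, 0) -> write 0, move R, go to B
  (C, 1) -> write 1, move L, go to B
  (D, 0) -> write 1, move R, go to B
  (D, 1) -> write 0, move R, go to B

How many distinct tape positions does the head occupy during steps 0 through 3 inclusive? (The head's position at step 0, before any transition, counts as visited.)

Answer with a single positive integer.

Answer: 3

Derivation:
Step 1: in state A at pos 0, read 0 -> (A,0)->write 0,move L,goto B. Now: state=B, head=-1, tape[-2..1]=0000 (head:  ^)
Step 2: in state B at pos -1, read 0 -> (B,0)->write 1,move L,goto D. Now: state=D, head=-2, tape[-3..1]=00100 (head:  ^)
Step 3: in state D at pos -2, read 0 -> (D,0)->write 1,move R,goto B. Now: state=B, head=-1, tape[-3..1]=01100 (head:   ^)
Head positions at steps 0..3: starting at 0, distinct positions visited = {-2, -1, 0} -> 3 position(s)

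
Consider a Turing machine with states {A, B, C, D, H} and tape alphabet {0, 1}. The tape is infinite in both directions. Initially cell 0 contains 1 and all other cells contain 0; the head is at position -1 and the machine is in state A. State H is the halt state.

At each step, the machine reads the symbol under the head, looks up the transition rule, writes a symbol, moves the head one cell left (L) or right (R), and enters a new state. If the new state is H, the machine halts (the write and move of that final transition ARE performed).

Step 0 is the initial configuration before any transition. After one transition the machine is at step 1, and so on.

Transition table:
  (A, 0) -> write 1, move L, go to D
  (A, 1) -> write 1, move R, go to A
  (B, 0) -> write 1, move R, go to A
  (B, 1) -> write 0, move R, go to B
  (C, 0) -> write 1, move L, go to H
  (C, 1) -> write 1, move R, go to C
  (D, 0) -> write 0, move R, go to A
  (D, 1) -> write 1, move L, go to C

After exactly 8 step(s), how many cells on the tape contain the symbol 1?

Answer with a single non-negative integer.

Answer: 3

Derivation:
Step 1: in state A at pos -1, read 0 -> (A,0)->write 1,move L,goto D. Now: state=D, head=-2, tape[-3..1]=00110 (head:  ^)
Step 2: in state D at pos -2, read 0 -> (D,0)->write 0,move R,goto A. Now: state=A, head=-1, tape[-3..1]=00110 (head:   ^)
Step 3: in state A at pos -1, read 1 -> (A,1)->write 1,move R,goto A. Now: state=A, head=0, tape[-3..1]=00110 (head:    ^)
Step 4: in state A at pos 0, read 1 -> (A,1)->write 1,move R,goto A. Now: state=A, head=1, tape[-3..2]=001100 (head:     ^)
Step 5: in state A at pos 1, read 0 -> (A,0)->write 1,move L,goto D. Now: state=D, head=0, tape[-3..2]=001110 (head:    ^)
Step 6: in state D at pos 0, read 1 -> (D,1)->write 1,move L,goto C. Now: state=C, head=-1, tape[-3..2]=001110 (head:   ^)
Step 7: in state C at pos -1, read 1 -> (C,1)->write 1,move R,goto C. Now: state=C, head=0, tape[-3..2]=001110 (head:    ^)
Step 8: in state C at pos 0, read 1 -> (C,1)->write 1,move R,goto C. Now: state=C, head=1, tape[-3..2]=001110 (head:     ^)
Cells containing 1 after step 8: {-1, 0, 1} -> 3 cell(s)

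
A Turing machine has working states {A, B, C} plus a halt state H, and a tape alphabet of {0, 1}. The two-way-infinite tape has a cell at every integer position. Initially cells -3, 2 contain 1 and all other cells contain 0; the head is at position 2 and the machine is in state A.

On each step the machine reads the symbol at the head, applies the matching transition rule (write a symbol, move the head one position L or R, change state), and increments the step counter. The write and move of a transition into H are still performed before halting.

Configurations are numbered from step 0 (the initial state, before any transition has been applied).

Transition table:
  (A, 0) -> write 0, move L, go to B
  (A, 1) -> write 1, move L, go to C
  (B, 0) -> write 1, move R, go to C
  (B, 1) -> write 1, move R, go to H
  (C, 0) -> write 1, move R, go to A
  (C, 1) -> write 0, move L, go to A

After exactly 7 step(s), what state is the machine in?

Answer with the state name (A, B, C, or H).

Step 1: in state A at pos 2, read 1 -> (A,1)->write 1,move L,goto C. Now: state=C, head=1, tape[-4..3]=01000010 (head:      ^)
Step 2: in state C at pos 1, read 0 -> (C,0)->write 1,move R,goto A. Now: state=A, head=2, tape[-4..3]=01000110 (head:       ^)
Step 3: in state A at pos 2, read 1 -> (A,1)->write 1,move L,goto C. Now: state=C, head=1, tape[-4..3]=01000110 (head:      ^)
Step 4: in state C at pos 1, read 1 -> (C,1)->write 0,move L,goto A. Now: state=A, head=0, tape[-4..3]=01000010 (head:     ^)
Step 5: in state A at pos 0, read 0 -> (A,0)->write 0,move L,goto B. Now: state=B, head=-1, tape[-4..3]=01000010 (head:    ^)
Step 6: in state B at pos -1, read 0 -> (B,0)->write 1,move R,goto C. Now: state=C, head=0, tape[-4..3]=01010010 (head:     ^)
Step 7: in state C at pos 0, read 0 -> (C,0)->write 1,move R,goto A. Now: state=A, head=1, tape[-4..3]=01011010 (head:      ^)

Answer: A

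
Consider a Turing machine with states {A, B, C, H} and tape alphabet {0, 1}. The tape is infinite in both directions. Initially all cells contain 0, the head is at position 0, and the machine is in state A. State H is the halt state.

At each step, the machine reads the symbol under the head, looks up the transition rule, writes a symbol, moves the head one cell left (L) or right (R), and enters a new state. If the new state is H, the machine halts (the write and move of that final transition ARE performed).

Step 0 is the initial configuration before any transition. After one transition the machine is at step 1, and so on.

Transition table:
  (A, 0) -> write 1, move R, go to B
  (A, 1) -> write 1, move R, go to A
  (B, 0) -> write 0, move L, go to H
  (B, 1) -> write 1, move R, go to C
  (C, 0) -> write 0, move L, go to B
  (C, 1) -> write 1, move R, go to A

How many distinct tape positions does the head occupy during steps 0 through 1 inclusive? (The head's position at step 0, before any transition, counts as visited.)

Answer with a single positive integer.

Answer: 2

Derivation:
Step 1: in state A at pos 0, read 0 -> (A,0)->write 1,move R,goto B. Now: state=B, head=1, tape[-1..2]=0100 (head:   ^)
Head positions at steps 0..1: starting at 0, distinct positions visited = {0, 1} -> 2 position(s)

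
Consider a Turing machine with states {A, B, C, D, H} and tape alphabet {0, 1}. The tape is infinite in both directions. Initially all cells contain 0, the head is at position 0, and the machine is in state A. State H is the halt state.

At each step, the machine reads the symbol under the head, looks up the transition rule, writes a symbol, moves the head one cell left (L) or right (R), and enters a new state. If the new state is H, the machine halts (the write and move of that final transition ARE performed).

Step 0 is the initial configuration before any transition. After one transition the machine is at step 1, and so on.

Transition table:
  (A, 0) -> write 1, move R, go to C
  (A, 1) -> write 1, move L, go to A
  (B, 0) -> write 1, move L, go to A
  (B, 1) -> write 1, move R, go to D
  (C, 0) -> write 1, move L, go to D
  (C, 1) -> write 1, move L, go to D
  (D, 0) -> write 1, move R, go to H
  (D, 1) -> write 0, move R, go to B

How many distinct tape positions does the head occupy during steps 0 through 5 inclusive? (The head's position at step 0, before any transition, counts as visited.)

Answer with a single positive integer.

Answer: 4

Derivation:
Step 1: in state A at pos 0, read 0 -> (A,0)->write 1,move R,goto C. Now: state=C, head=1, tape[-1..2]=0100 (head:   ^)
Step 2: in state C at pos 1, read 0 -> (C,0)->write 1,move L,goto D. Now: state=D, head=0, tape[-1..2]=0110 (head:  ^)
Step 3: in state D at pos 0, read 1 -> (D,1)->write 0,move R,goto B. Now: state=B, head=1, tape[-1..2]=0010 (head:   ^)
Step 4: in state B at pos 1, read 1 -> (B,1)->write 1,move R,goto D. Now: state=D, head=2, tape[-1..3]=00100 (head:    ^)
Step 5: in state D at pos 2, read 0 -> (D,0)->write 1,move R,goto H. Now: state=H, head=3, tape[-1..4]=001100 (head:     ^)
Head positions at steps 0..5: starting at 0, distinct positions visited = {0, 1, 2, 3} -> 4 position(s)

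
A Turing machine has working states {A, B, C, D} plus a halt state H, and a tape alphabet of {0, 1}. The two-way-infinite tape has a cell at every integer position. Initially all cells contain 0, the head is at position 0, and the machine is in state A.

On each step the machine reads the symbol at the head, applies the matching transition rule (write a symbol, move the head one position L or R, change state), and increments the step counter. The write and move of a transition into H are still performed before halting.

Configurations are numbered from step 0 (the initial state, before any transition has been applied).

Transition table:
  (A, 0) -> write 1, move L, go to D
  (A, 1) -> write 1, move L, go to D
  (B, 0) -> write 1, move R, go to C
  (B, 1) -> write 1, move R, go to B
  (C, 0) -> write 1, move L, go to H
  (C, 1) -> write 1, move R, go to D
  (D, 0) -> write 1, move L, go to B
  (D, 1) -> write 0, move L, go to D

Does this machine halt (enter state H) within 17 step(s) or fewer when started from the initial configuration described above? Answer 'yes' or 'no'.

Step 1: in state A at pos 0, read 0 -> (A,0)->write 1,move L,goto D. Now: state=D, head=-1, tape[-2..1]=0010 (head:  ^)
Step 2: in state D at pos -1, read 0 -> (D,0)->write 1,move L,goto B. Now: state=B, head=-2, tape[-3..1]=00110 (head:  ^)
Step 3: in state B at pos -2, read 0 -> (B,0)->write 1,move R,goto C. Now: state=C, head=-1, tape[-3..1]=01110 (head:   ^)
Step 4: in state C at pos -1, read 1 -> (C,1)->write 1,move R,goto D. Now: state=D, head=0, tape[-3..1]=01110 (head:    ^)
Step 5: in state D at pos 0, read 1 -> (D,1)->write 0,move L,goto D. Now: state=D, head=-1, tape[-3..1]=01100 (head:   ^)
Step 6: in state D at pos -1, read 1 -> (D,1)->write 0,move L,goto D. Now: state=D, head=-2, tape[-3..1]=01000 (head:  ^)
Step 7: in state D at pos -2, read 1 -> (D,1)->write 0,move L,goto D. Now: state=D, head=-3, tape[-4..1]=000000 (head:  ^)
Step 8: in state D at pos -3, read 0 -> (D,0)->write 1,move L,goto B. Now: state=B, head=-4, tape[-5..1]=0010000 (head:  ^)
Step 9: in state B at pos -4, read 0 -> (B,0)->write 1,move R,goto C. Now: state=C, head=-3, tape[-5..1]=0110000 (head:   ^)
Step 10: in state C at pos -3, read 1 -> (C,1)->write 1,move R,goto D. Now: state=D, head=-2, tape[-5..1]=0110000 (head:    ^)
Step 11: in state D at pos -2, read 0 -> (D,0)->write 1,move L,goto B. Now: state=B, head=-3, tape[-5..1]=0111000 (head:   ^)
Step 12: in state B at pos -3, read 1 -> (B,1)->write 1,move R,goto B. Now: state=B, head=-2, tape[-5..1]=0111000 (head:    ^)
Step 13: in state B at pos -2, read 1 -> (B,1)->write 1,move R,goto B. Now: state=B, head=-1, tape[-5..1]=0111000 (head:     ^)
Step 14: in state B at pos -1, read 0 -> (B,0)->write 1,move R,goto C. Now: state=C, head=0, tape[-5..1]=0111100 (head:      ^)
Step 15: in state C at pos 0, read 0 -> (C,0)->write 1,move L,goto H. Now: state=H, head=-1, tape[-5..1]=0111110 (head:     ^)
State H reached at step 15; 15 <= 17 -> yes

Answer: yes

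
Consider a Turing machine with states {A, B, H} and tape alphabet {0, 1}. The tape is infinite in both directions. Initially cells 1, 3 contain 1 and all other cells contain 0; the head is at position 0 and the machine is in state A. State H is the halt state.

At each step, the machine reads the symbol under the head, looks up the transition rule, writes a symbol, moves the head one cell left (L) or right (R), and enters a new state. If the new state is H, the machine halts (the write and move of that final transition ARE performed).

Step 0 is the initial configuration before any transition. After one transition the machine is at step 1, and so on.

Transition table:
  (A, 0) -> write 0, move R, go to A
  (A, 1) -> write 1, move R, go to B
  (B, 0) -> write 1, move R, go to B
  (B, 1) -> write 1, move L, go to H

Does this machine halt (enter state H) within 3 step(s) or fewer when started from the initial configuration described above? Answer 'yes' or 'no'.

Answer: no

Derivation:
Step 1: in state A at pos 0, read 0 -> (A,0)->write 0,move R,goto A. Now: state=A, head=1, tape[-1..4]=001010 (head:   ^)
Step 2: in state A at pos 1, read 1 -> (A,1)->write 1,move R,goto B. Now: state=B, head=2, tape[-1..4]=001010 (head:    ^)
Step 3: in state B at pos 2, read 0 -> (B,0)->write 1,move R,goto B. Now: state=B, head=3, tape[-1..4]=001110 (head:     ^)
After 3 step(s): state = B (not H) -> not halted within 3 -> no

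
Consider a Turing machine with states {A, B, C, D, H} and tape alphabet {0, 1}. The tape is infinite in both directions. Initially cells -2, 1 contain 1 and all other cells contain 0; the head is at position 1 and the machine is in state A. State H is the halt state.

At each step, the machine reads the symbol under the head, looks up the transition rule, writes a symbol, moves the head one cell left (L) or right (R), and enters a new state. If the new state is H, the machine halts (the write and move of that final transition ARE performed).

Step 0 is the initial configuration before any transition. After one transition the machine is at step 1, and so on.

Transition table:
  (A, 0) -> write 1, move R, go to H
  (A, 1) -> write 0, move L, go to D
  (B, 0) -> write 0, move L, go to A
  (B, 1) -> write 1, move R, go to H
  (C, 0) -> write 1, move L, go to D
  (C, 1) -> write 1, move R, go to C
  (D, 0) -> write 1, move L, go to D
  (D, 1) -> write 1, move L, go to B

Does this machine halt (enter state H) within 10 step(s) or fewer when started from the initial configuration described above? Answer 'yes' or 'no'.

Answer: yes

Derivation:
Step 1: in state A at pos 1, read 1 -> (A,1)->write 0,move L,goto D. Now: state=D, head=0, tape[-3..2]=010000 (head:    ^)
Step 2: in state D at pos 0, read 0 -> (D,0)->write 1,move L,goto D. Now: state=D, head=-1, tape[-3..2]=010100 (head:   ^)
Step 3: in state D at pos -1, read 0 -> (D,0)->write 1,move L,goto D. Now: state=D, head=-2, tape[-3..2]=011100 (head:  ^)
Step 4: in state D at pos -2, read 1 -> (D,1)->write 1,move L,goto B. Now: state=B, head=-3, tape[-4..2]=0011100 (head:  ^)
Step 5: in state B at pos -3, read 0 -> (B,0)->write 0,move L,goto A. Now: state=A, head=-4, tape[-5..2]=00011100 (head:  ^)
Step 6: in state A at pos -4, read 0 -> (A,0)->write 1,move R,goto H. Now: state=H, head=-3, tape[-5..2]=01011100 (head:   ^)
State H reached at step 6; 6 <= 10 -> yes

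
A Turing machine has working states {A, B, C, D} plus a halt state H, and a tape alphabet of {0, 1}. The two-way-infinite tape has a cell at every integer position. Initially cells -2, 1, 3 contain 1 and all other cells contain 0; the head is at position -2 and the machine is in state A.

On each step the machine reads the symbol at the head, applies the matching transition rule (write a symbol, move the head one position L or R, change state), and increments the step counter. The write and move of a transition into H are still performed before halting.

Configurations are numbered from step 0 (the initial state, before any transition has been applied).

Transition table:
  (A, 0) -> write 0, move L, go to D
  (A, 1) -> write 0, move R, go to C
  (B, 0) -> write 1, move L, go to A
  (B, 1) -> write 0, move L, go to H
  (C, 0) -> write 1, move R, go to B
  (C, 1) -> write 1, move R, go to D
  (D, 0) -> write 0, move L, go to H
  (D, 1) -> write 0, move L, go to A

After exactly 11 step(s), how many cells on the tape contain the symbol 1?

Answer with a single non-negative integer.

Step 1: in state A at pos -2, read 1 -> (A,1)->write 0,move R,goto C. Now: state=C, head=-1, tape[-3..4]=00001010 (head:   ^)
Step 2: in state C at pos -1, read 0 -> (C,0)->write 1,move R,goto B. Now: state=B, head=0, tape[-3..4]=00101010 (head:    ^)
Step 3: in state B at pos 0, read 0 -> (B,0)->write 1,move L,goto A. Now: state=A, head=-1, tape[-3..4]=00111010 (head:   ^)
Step 4: in state A at pos -1, read 1 -> (A,1)->write 0,move R,goto C. Now: state=C, head=0, tape[-3..4]=00011010 (head:    ^)
Step 5: in state C at pos 0, read 1 -> (C,1)->write 1,move R,goto D. Now: state=D, head=1, tape[-3..4]=00011010 (head:     ^)
Step 6: in state D at pos 1, read 1 -> (D,1)->write 0,move L,goto A. Now: state=A, head=0, tape[-3..4]=00010010 (head:    ^)
Step 7: in state A at pos 0, read 1 -> (A,1)->write 0,move R,goto C. Now: state=C, head=1, tape[-3..4]=00000010 (head:     ^)
Step 8: in state C at pos 1, read 0 -> (C,0)->write 1,move R,goto B. Now: state=B, head=2, tape[-3..4]=00001010 (head:      ^)
Step 9: in state B at pos 2, read 0 -> (B,0)->write 1,move L,goto A. Now: state=A, head=1, tape[-3..4]=00001110 (head:     ^)
Step 10: in state A at pos 1, read 1 -> (A,1)->write 0,move R,goto C. Now: state=C, head=2, tape[-3..4]=00000110 (head:      ^)
Step 11: in state C at pos 2, read 1 -> (C,1)->write 1,move R,goto D. Now: state=D, head=3, tape[-3..4]=00000110 (head:       ^)
Cells containing 1 after step 11: {2, 3} -> 2 cell(s)

Answer: 2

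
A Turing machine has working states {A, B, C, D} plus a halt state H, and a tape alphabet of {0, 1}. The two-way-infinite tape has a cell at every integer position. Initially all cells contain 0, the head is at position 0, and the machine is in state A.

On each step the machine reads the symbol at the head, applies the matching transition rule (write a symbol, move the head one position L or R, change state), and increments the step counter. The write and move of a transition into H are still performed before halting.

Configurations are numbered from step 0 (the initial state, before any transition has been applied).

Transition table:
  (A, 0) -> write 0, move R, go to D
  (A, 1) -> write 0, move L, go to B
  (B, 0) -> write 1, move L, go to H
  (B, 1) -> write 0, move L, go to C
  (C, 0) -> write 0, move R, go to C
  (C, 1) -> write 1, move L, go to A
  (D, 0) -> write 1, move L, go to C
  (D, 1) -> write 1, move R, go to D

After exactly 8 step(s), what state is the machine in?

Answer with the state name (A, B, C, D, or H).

Step 1: in state A at pos 0, read 0 -> (A,0)->write 0,move R,goto D. Now: state=D, head=1, tape[-1..2]=0000 (head:   ^)
Step 2: in state D at pos 1, read 0 -> (D,0)->write 1,move L,goto C. Now: state=C, head=0, tape[-1..2]=0010 (head:  ^)
Step 3: in state C at pos 0, read 0 -> (C,0)->write 0,move R,goto C. Now: state=C, head=1, tape[-1..2]=0010 (head:   ^)
Step 4: in state C at pos 1, read 1 -> (C,1)->write 1,move L,goto A. Now: state=A, head=0, tape[-1..2]=0010 (head:  ^)
Step 5: in state A at pos 0, read 0 -> (A,0)->write 0,move R,goto D. Now: state=D, head=1, tape[-1..2]=0010 (head:   ^)
Step 6: in state D at pos 1, read 1 -> (D,1)->write 1,move R,goto D. Now: state=D, head=2, tape[-1..3]=00100 (head:    ^)
Step 7: in state D at pos 2, read 0 -> (D,0)->write 1,move L,goto C. Now: state=C, head=1, tape[-1..3]=00110 (head:   ^)
Step 8: in state C at pos 1, read 1 -> (C,1)->write 1,move L,goto A. Now: state=A, head=0, tape[-1..3]=00110 (head:  ^)

Answer: A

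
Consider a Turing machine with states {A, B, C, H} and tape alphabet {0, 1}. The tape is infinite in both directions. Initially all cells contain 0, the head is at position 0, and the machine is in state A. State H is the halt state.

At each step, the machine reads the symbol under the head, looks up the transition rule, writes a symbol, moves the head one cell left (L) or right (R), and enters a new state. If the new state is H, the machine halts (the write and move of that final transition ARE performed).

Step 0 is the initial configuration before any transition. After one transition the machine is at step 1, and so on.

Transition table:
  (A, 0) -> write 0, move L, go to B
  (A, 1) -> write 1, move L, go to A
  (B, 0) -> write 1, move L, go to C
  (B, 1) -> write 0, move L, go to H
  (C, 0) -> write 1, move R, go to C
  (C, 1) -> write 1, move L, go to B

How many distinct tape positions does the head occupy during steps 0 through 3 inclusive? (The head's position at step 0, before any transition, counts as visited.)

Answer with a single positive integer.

Answer: 3

Derivation:
Step 1: in state A at pos 0, read 0 -> (A,0)->write 0,move L,goto B. Now: state=B, head=-1, tape[-2..1]=0000 (head:  ^)
Step 2: in state B at pos -1, read 0 -> (B,0)->write 1,move L,goto C. Now: state=C, head=-2, tape[-3..1]=00100 (head:  ^)
Step 3: in state C at pos -2, read 0 -> (C,0)->write 1,move R,goto C. Now: state=C, head=-1, tape[-3..1]=01100 (head:   ^)
Head positions at steps 0..3: starting at 0, distinct positions visited = {-2, -1, 0} -> 3 position(s)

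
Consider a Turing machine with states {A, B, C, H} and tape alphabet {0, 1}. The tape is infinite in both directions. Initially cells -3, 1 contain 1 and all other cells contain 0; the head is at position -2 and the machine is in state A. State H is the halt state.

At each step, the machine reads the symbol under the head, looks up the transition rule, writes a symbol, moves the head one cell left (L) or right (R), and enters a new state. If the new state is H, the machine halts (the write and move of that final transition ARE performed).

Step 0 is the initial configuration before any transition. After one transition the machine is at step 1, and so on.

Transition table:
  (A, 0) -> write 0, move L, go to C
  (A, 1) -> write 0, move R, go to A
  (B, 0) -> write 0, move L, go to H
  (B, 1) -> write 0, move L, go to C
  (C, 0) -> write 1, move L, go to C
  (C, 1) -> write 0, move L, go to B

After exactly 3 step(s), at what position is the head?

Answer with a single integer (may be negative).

Step 1: in state A at pos -2, read 0 -> (A,0)->write 0,move L,goto C. Now: state=C, head=-3, tape[-4..2]=0100010 (head:  ^)
Step 2: in state C at pos -3, read 1 -> (C,1)->write 0,move L,goto B. Now: state=B, head=-4, tape[-5..2]=00000010 (head:  ^)
Step 3: in state B at pos -4, read 0 -> (B,0)->write 0,move L,goto H. Now: state=H, head=-5, tape[-6..2]=000000010 (head:  ^)

Answer: -5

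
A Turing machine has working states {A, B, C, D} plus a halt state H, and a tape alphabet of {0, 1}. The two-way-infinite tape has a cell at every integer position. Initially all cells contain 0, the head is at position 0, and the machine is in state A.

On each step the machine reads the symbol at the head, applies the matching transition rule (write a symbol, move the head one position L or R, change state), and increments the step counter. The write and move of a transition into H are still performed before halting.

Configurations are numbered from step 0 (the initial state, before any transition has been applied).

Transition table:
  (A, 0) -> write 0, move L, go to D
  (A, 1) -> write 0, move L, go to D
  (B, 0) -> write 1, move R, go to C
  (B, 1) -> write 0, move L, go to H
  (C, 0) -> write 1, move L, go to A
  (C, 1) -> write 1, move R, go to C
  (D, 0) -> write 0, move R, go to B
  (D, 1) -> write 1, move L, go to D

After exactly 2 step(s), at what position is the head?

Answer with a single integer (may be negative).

Step 1: in state A at pos 0, read 0 -> (A,0)->write 0,move L,goto D. Now: state=D, head=-1, tape[-2..1]=0000 (head:  ^)
Step 2: in state D at pos -1, read 0 -> (D,0)->write 0,move R,goto B. Now: state=B, head=0, tape[-2..1]=0000 (head:   ^)

Answer: 0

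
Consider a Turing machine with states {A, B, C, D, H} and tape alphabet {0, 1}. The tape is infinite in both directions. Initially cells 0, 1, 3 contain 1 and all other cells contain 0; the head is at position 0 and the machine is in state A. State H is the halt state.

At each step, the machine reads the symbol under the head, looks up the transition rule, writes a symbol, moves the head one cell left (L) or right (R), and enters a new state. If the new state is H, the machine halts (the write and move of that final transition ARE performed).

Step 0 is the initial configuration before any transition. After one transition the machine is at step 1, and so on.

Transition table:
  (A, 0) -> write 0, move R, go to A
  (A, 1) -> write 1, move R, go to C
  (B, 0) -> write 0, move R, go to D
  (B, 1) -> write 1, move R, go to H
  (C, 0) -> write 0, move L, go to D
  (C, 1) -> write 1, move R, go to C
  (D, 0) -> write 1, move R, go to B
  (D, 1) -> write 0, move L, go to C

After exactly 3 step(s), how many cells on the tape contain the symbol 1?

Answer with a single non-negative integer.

Step 1: in state A at pos 0, read 1 -> (A,1)->write 1,move R,goto C. Now: state=C, head=1, tape[-1..4]=011010 (head:   ^)
Step 2: in state C at pos 1, read 1 -> (C,1)->write 1,move R,goto C. Now: state=C, head=2, tape[-1..4]=011010 (head:    ^)
Step 3: in state C at pos 2, read 0 -> (C,0)->write 0,move L,goto D. Now: state=D, head=1, tape[-1..4]=011010 (head:   ^)
Cells containing 1 after step 3: {0, 1, 3} -> 3 cell(s)

Answer: 3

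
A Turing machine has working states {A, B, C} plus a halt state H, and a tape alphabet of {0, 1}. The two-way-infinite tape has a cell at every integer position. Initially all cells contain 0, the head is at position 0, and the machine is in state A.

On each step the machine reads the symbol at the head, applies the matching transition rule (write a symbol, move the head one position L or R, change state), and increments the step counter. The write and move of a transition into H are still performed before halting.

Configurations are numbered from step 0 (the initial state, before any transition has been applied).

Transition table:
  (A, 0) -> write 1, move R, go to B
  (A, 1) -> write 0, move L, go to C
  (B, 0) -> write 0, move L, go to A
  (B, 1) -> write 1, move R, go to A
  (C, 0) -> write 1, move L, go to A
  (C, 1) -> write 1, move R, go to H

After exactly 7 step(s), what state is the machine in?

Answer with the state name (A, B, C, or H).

Answer: B

Derivation:
Step 1: in state A at pos 0, read 0 -> (A,0)->write 1,move R,goto B. Now: state=B, head=1, tape[-1..2]=0100 (head:   ^)
Step 2: in state B at pos 1, read 0 -> (B,0)->write 0,move L,goto A. Now: state=A, head=0, tape[-1..2]=0100 (head:  ^)
Step 3: in state A at pos 0, read 1 -> (A,1)->write 0,move L,goto C. Now: state=C, head=-1, tape[-2..2]=00000 (head:  ^)
Step 4: in state C at pos -1, read 0 -> (C,0)->write 1,move L,goto A. Now: state=A, head=-2, tape[-3..2]=001000 (head:  ^)
Step 5: in state A at pos -2, read 0 -> (A,0)->write 1,move R,goto B. Now: state=B, head=-1, tape[-3..2]=011000 (head:   ^)
Step 6: in state B at pos -1, read 1 -> (B,1)->write 1,move R,goto A. Now: state=A, head=0, tape[-3..2]=011000 (head:    ^)
Step 7: in state A at pos 0, read 0 -> (A,0)->write 1,move R,goto B. Now: state=B, head=1, tape[-3..2]=011100 (head:     ^)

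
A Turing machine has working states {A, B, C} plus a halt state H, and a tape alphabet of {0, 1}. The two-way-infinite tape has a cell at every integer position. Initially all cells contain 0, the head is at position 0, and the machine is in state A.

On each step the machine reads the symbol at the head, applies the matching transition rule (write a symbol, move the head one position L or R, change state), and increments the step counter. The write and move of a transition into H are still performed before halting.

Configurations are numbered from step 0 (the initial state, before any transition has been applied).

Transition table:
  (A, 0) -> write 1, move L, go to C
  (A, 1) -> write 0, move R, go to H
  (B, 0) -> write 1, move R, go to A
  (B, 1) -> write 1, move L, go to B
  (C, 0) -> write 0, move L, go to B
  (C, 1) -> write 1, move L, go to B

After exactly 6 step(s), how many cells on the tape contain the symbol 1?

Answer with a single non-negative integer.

Step 1: in state A at pos 0, read 0 -> (A,0)->write 1,move L,goto C. Now: state=C, head=-1, tape[-2..1]=0010 (head:  ^)
Step 2: in state C at pos -1, read 0 -> (C,0)->write 0,move L,goto B. Now: state=B, head=-2, tape[-3..1]=00010 (head:  ^)
Step 3: in state B at pos -2, read 0 -> (B,0)->write 1,move R,goto A. Now: state=A, head=-1, tape[-3..1]=01010 (head:   ^)
Step 4: in state A at pos -1, read 0 -> (A,0)->write 1,move L,goto C. Now: state=C, head=-2, tape[-3..1]=01110 (head:  ^)
Step 5: in state C at pos -2, read 1 -> (C,1)->write 1,move L,goto B. Now: state=B, head=-3, tape[-4..1]=001110 (head:  ^)
Step 6: in state B at pos -3, read 0 -> (B,0)->write 1,move R,goto A. Now: state=A, head=-2, tape[-4..1]=011110 (head:   ^)
Cells containing 1 after step 6: {-3, -2, -1, 0} -> 4 cell(s)

Answer: 4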